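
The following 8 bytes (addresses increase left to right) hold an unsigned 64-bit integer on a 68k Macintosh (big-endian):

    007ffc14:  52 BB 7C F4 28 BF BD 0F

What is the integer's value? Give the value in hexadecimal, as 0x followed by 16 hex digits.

Big-endian stores the most-significant byte at the lowest address.
The bytes are already most-significant first: 0x52BB7CF428BFBD0F.

0x52BB7CF428BFBD0F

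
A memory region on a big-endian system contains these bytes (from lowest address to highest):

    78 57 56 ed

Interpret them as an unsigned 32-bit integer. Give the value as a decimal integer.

Big-endian stores the most-significant byte at the lowest address.
The bytes are already most-significant first: 0x785756ED.
0x785756ED = 2018989805.

2018989805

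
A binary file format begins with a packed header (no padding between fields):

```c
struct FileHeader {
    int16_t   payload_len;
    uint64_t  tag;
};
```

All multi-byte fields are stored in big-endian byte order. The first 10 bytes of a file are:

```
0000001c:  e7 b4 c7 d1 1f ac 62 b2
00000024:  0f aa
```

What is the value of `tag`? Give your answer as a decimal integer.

`tag` follows `payload_len` (2 bytes), so it starts at byte offset 2 and occupies 8 bytes.
Bytes at offsets 2..9: C7 D1 1F AC 62 B2 0F AA.
In big-endian order the high byte comes first in memory.
The bytes are already most-significant first: 0xC7D11FAC62B20FAA.
0xC7D11FAC62B20FAA = 14398324308930858922.

14398324308930858922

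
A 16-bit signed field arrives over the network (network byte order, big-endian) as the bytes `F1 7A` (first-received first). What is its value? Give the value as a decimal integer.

In big-endian order the high byte comes first in memory.
The bytes are already most-significant first: 0xF17A.
Top bit is set, so as a signed 16-bit value this is 0xF17A − 2^16 = -3718.

-3718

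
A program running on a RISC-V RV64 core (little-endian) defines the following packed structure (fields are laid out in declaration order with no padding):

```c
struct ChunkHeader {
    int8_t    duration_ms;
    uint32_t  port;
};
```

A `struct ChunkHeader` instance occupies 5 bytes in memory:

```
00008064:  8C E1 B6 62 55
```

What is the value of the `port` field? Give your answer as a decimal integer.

1432532705

`port` follows `duration_ms` (1 byte), so it starts at byte offset 1 and occupies 4 bytes.
Bytes at offsets 1..4: E1 B6 62 55.
In little-endian order the low byte comes first in memory.
Reassemble most-significant byte first: 55 62 B6 E1 → 0x5562B6E1.
0x5562B6E1 = 1432532705.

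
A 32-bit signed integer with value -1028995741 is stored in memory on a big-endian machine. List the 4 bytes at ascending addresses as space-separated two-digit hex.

C2 AA C5 63

Two's complement of -1028995741 in 32 bits: 1028995741 = 0x3D553A9D; invert → 0xC2AAC562; add 1 → 0xC2AAC563.
Split into bytes (most-significant first): C2 AA C5 63.
In big-endian order the high byte comes first in memory.
So the memory order matches the most-significant-first order: C2 AA C5 63.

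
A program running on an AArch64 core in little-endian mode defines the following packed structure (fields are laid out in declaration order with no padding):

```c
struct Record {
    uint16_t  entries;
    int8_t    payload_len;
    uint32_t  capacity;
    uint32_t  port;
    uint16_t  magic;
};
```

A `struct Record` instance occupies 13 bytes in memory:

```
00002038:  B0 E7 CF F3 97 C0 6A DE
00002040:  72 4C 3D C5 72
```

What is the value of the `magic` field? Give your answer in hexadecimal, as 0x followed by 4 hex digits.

0x72C5

`magic` follows `entries` (2 B), `payload_len` (1 B), `capacity` (4 B), `port` (4 B), so it starts at offset 2 + 1 + 4 + 4 = 11 and occupies 2 bytes.
Bytes at offsets 11..12: C5 72.
Little-endian: lowest address holds the least-significant byte.
Reassemble most-significant byte first: 72 C5 → 0x72C5.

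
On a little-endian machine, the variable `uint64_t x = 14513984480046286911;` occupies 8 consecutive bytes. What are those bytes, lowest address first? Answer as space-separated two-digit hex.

3F 08 B1 78 FC 07 6C C9

14513984480046286911 in hexadecimal, padded to 64 bits, is 0xC96C07FC78B1083F.
Split into bytes (most-significant first): C9 6C 07 FC 78 B1 08 3F.
Little-endian stores the least-significant byte at the lowest address.
So at ascending addresses the bytes are 3F 08 B1 78 FC 07 6C C9.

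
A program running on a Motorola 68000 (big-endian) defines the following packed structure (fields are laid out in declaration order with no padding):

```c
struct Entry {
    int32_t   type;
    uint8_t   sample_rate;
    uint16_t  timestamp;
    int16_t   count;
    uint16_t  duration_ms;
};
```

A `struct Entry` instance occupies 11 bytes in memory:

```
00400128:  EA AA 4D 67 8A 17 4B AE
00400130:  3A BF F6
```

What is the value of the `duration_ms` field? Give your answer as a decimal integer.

49142

`duration_ms` follows `type` (4 B), `sample_rate` (1 B), `timestamp` (2 B), `count` (2 B), so it starts at offset 4 + 1 + 2 + 2 = 9 and occupies 2 bytes.
Bytes at offsets 9..10: BF F6.
Big-endian stores the most-significant byte at the lowest address.
The bytes are already most-significant first: 0xBFF6.
0xBFF6 = 49142.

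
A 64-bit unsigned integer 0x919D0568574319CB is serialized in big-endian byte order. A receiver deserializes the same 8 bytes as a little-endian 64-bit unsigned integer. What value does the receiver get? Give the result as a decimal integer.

Stored big-endian, the bytes at ascending addresses are 91 9D 05 68 57 43 19 CB.
Read back as little-endian, the first byte is least significant, giving 0xCB19435768059D91.
0xCB19435768059D91 = 14634802506803551633.

14634802506803551633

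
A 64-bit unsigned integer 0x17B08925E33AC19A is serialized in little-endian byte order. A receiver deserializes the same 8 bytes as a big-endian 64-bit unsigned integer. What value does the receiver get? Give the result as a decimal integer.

Stored little-endian, the bytes at ascending addresses are 9A C1 3A E3 25 89 B0 17.
Read back as big-endian, the last byte is least significant, giving 0x9AC13AE32589B017.
0x9AC13AE32589B017 = 11151258899607826455.

11151258899607826455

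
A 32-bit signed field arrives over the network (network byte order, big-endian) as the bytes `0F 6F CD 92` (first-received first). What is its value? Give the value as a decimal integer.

Big-endian: lowest address holds the most-significant byte.
The bytes are already most-significant first: 0x0F6FCD92.
0x0F6FCD92 = 258985362.

258985362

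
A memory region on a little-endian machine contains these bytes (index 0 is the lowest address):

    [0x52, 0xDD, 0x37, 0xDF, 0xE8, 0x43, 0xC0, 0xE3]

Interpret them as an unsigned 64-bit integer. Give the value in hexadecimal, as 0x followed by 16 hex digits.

Little-endian stores the least-significant byte at the lowest address.
Reassemble most-significant byte first: E3 C0 43 E8 DF 37 DD 52 → 0xE3C043E8DF37DD52.

0xE3C043E8DF37DD52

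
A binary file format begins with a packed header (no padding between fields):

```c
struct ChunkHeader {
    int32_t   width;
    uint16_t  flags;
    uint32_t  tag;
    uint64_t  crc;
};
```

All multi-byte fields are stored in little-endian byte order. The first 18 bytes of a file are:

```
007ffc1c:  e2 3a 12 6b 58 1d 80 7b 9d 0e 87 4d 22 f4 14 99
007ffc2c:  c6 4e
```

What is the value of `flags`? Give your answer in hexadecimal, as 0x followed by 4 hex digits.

`flags` follows `width` (4 bytes), so it starts at byte offset 4 and occupies 2 bytes.
Bytes at offsets 4..5: 58 1D.
Little-endian: lowest address holds the least-significant byte.
Reassemble most-significant byte first: 1D 58 → 0x1D58.

0x1D58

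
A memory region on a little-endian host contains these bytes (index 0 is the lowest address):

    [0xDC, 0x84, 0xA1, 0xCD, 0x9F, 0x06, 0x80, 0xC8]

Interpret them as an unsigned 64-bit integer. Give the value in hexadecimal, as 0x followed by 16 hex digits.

0xC880069FCDA184DC

In little-endian order the low byte comes first in memory.
Reassemble most-significant byte first: C8 80 06 9F CD A1 84 DC → 0xC880069FCDA184DC.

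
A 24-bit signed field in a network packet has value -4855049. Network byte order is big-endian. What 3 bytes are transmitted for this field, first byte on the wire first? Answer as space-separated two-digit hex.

Two's complement of -4855049 in 24 bits: 4855049 = 0x4A1509; invert → 0xB5EAF6; add 1 → 0xB5EAF7.
Split into bytes (most-significant first): B5 EA F7.
In big-endian order the high byte comes first in memory.
So the memory order matches the most-significant-first order: B5 EA F7.

B5 EA F7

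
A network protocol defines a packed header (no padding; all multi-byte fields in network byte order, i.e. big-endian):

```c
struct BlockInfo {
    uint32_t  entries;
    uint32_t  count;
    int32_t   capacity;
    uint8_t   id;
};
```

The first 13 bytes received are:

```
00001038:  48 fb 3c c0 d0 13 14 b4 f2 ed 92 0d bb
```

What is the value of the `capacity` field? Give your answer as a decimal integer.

-219311603

`capacity` follows `entries` (4 B), `count` (4 B), so it starts at offset 4 + 4 = 8 and occupies 4 bytes.
Bytes at offsets 8..11: F2 ED 92 0D.
Big-endian stores the most-significant byte at the lowest address.
The bytes are already most-significant first: 0xF2ED920D.
Top bit is set, so as a signed 32-bit value this is 0xF2ED920D − 2^32 = -219311603.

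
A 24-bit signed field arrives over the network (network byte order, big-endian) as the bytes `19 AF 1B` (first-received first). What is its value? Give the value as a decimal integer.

1683227

In big-endian order the high byte comes first in memory.
The bytes are already most-significant first: 0x19AF1B.
0x19AF1B = 1683227.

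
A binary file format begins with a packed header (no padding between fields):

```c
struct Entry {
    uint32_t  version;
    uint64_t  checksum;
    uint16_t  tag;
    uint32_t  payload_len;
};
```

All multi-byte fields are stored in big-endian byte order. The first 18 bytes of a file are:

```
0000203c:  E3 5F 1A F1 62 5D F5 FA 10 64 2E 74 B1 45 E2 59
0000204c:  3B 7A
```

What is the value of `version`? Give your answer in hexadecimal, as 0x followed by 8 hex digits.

0xE35F1AF1

`version` is the first field, at byte offset 0, occupying 4 bytes.
Bytes at offsets 0..3: E3 5F 1A F1.
In big-endian order the high byte comes first in memory.
The bytes are already most-significant first: 0xE35F1AF1.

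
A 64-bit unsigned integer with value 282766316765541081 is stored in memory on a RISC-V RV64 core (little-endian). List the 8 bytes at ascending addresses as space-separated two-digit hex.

282766316765541081 in hexadecimal, padded to 64 bits, is 0x03EC9677894172D9.
Split into bytes (most-significant first): 03 EC 96 77 89 41 72 D9.
In little-endian order the low byte comes first in memory.
So at ascending addresses the bytes are D9 72 41 89 77 96 EC 03.

D9 72 41 89 77 96 EC 03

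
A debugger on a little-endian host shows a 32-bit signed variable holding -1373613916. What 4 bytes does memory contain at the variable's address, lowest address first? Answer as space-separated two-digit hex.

A4 50 20 AE

Two's complement of -1373613916 in 32 bits: 1373613916 = 0x51DFAF5C; invert → 0xAE2050A3; add 1 → 0xAE2050A4.
Split into bytes (most-significant first): AE 20 50 A4.
Little-endian: lowest address holds the least-significant byte.
So at ascending addresses the bytes are A4 50 20 AE.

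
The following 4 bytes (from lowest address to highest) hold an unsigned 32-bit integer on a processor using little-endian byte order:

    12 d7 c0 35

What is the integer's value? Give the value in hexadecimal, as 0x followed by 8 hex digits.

0x35C0D712

In little-endian order the low byte comes first in memory.
Reassemble most-significant byte first: 35 C0 D7 12 → 0x35C0D712.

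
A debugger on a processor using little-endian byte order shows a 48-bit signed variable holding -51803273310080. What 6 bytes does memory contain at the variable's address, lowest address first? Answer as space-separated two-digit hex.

Two's complement of -51803273310080 in 48 bits: 51803273310080 = 0x2F1D63B42F80; invert → 0xD0E29C4BD07F; add 1 → 0xD0E29C4BD080.
Split into bytes (most-significant first): D0 E2 9C 4B D0 80.
Little-endian: lowest address holds the least-significant byte.
So at ascending addresses the bytes are 80 D0 4B 9C E2 D0.

80 D0 4B 9C E2 D0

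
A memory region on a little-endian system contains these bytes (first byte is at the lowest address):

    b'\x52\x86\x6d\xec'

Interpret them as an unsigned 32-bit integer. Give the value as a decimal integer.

Little-endian stores the least-significant byte at the lowest address.
Reassemble most-significant byte first: EC 6D 86 52 → 0xEC6D8652.
0xEC6D8652 = 3966600786.

3966600786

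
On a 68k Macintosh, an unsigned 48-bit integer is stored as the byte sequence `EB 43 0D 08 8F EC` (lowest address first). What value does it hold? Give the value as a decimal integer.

258673214001132

In big-endian order the high byte comes first in memory.
The bytes are already most-significant first: 0xEB430D088FEC.
0xEB430D088FEC = 258673214001132.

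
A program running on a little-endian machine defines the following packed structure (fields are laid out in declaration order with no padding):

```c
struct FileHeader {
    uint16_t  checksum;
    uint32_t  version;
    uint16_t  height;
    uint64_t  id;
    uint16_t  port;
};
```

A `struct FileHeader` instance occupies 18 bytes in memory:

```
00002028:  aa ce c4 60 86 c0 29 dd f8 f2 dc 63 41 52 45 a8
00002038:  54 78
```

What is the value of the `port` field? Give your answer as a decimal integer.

`port` follows `checksum` (2 B), `version` (4 B), `height` (2 B), `id` (8 B), so it starts at offset 2 + 4 + 2 + 8 = 16 and occupies 2 bytes.
Bytes at offsets 16..17: 54 78.
In little-endian order the low byte comes first in memory.
Reassemble most-significant byte first: 78 54 → 0x7854.
0x7854 = 30804.

30804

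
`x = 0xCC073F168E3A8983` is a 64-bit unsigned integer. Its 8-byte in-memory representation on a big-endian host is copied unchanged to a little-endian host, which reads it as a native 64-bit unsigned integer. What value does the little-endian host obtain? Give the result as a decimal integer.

9478171272710916044

Stored big-endian, the bytes at ascending addresses are CC 07 3F 16 8E 3A 89 83.
Read back as little-endian, the first byte is least significant, giving 0x83893A8E163F07CC.
0x83893A8E163F07CC = 9478171272710916044.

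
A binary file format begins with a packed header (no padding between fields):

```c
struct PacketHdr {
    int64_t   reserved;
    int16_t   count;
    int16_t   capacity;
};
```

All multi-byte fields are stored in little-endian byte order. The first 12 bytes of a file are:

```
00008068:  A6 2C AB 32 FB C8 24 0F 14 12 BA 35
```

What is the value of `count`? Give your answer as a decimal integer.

4628

`count` follows `reserved` (8 bytes), so it starts at byte offset 8 and occupies 2 bytes.
Bytes at offsets 8..9: 14 12.
Little-endian stores the least-significant byte at the lowest address.
Reassemble most-significant byte first: 12 14 → 0x1214.
0x1214 = 4628.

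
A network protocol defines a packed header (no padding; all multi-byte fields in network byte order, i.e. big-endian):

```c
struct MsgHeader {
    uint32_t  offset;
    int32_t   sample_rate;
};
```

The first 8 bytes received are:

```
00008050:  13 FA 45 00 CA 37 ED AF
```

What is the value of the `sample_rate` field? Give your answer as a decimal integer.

-902304337

`sample_rate` follows `offset` (4 bytes), so it starts at byte offset 4 and occupies 4 bytes.
Bytes at offsets 4..7: CA 37 ED AF.
In big-endian order the high byte comes first in memory.
The bytes are already most-significant first: 0xCA37EDAF.
Top bit is set, so as a signed 32-bit value this is 0xCA37EDAF − 2^32 = -902304337.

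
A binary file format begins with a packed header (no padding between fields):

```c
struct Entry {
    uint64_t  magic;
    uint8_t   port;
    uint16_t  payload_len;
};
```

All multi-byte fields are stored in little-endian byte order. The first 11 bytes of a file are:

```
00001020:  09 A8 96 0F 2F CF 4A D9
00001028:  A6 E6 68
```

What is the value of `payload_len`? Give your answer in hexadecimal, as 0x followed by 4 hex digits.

`payload_len` follows `magic` (8 B), `port` (1 B), so it starts at offset 8 + 1 = 9 and occupies 2 bytes.
Bytes at offsets 9..10: E6 68.
Little-endian stores the least-significant byte at the lowest address.
Reassemble most-significant byte first: 68 E6 → 0x68E6.

0x68E6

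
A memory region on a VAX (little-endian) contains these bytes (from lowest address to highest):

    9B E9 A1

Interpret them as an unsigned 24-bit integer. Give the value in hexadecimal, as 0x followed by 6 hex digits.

0xA1E99B

Little-endian stores the least-significant byte at the lowest address.
Reassemble most-significant byte first: A1 E9 9B → 0xA1E99B.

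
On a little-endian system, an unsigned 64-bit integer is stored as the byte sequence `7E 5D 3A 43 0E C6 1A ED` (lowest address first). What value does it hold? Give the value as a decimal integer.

Little-endian: lowest address holds the least-significant byte.
Reassemble most-significant byte first: ED 1A C6 0E 43 3A 5D 7E → 0xED1AC60E433A5D7E.
0xED1AC60E433A5D7E = 17085185900943138174.

17085185900943138174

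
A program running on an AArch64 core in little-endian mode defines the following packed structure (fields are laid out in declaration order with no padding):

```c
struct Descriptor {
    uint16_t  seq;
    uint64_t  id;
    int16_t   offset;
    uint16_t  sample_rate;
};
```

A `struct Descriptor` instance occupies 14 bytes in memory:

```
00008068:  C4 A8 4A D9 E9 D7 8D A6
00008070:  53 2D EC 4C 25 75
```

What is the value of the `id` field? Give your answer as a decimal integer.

3266137282916768074

`id` follows `seq` (2 bytes), so it starts at byte offset 2 and occupies 8 bytes.
Bytes at offsets 2..9: 4A D9 E9 D7 8D A6 53 2D.
Little-endian stores the least-significant byte at the lowest address.
Reassemble most-significant byte first: 2D 53 A6 8D D7 E9 D9 4A → 0x2D53A68DD7E9D94A.
0x2D53A68DD7E9D94A = 3266137282916768074.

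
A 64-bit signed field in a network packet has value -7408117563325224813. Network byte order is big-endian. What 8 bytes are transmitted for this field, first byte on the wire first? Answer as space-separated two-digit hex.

Two's complement of -7408117563325224813 in 64 bits: 7408117563325224813 = 0x66CEEBAC8855176D; invert → 0x9931145377AAE892; add 1 → 0x9931145377AAE893.
Split into bytes (most-significant first): 99 31 14 53 77 AA E8 93.
In big-endian order the high byte comes first in memory.
So the memory order matches the most-significant-first order: 99 31 14 53 77 AA E8 93.

99 31 14 53 77 AA E8 93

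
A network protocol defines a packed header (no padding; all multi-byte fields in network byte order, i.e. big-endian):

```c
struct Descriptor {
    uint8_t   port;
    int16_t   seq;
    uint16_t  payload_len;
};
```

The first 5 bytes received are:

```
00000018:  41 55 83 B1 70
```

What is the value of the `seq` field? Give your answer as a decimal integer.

21891

`seq` follows `port` (1 byte), so it starts at byte offset 1 and occupies 2 bytes.
Bytes at offsets 1..2: 55 83.
Big-endian: lowest address holds the most-significant byte.
The bytes are already most-significant first: 0x5583.
0x5583 = 21891.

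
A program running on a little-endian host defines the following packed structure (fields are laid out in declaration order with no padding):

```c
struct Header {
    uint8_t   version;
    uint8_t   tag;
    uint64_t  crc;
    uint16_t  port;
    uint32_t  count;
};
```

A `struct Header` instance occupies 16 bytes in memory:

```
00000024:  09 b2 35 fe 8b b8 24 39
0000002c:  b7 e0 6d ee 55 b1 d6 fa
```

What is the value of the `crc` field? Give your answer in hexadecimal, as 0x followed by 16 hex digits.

`crc` follows `version` (1 B), `tag` (1 B), so it starts at offset 1 + 1 = 2 and occupies 8 bytes.
Bytes at offsets 2..9: 35 FE 8B B8 24 39 B7 E0.
Little-endian: lowest address holds the least-significant byte.
Reassemble most-significant byte first: E0 B7 39 24 B8 8B FE 35 → 0xE0B73924B88BFE35.

0xE0B73924B88BFE35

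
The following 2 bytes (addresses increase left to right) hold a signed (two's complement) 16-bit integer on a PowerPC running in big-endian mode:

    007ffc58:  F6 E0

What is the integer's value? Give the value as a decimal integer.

-2336

Big-endian stores the most-significant byte at the lowest address.
The bytes are already most-significant first: 0xF6E0.
Top bit is set, so as a signed 16-bit value this is 0xF6E0 − 2^16 = -2336.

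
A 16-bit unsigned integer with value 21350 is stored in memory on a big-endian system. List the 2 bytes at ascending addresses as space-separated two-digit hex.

53 66

21350 in hexadecimal, padded to 16 bits, is 0x5366.
Split into bytes (most-significant first): 53 66.
In big-endian order the high byte comes first in memory.
So the memory order matches the most-significant-first order: 53 66.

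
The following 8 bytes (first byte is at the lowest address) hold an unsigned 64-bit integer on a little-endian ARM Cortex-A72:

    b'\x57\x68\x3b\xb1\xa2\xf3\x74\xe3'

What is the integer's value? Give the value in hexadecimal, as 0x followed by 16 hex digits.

0xE374F3A2B13B6857

Little-endian: lowest address holds the least-significant byte.
Reassemble most-significant byte first: E3 74 F3 A2 B1 3B 68 57 → 0xE374F3A2B13B6857.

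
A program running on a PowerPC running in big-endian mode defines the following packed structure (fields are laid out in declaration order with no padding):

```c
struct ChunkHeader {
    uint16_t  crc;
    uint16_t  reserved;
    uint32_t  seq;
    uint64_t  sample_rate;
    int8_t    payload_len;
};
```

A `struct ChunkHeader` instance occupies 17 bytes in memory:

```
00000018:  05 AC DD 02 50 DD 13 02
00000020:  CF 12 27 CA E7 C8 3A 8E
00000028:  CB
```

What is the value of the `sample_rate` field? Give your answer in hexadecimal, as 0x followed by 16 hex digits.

0xCF1227CAE7C83A8E

`sample_rate` follows `crc` (2 B), `reserved` (2 B), `seq` (4 B), so it starts at offset 2 + 2 + 4 = 8 and occupies 8 bytes.
Bytes at offsets 8..15: CF 12 27 CA E7 C8 3A 8E.
In big-endian order the high byte comes first in memory.
The bytes are already most-significant first: 0xCF1227CAE7C83A8E.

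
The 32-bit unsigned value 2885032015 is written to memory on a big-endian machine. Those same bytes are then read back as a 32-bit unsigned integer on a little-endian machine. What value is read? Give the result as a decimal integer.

2885032015 in 32-bit hexadecimal is 0xABF6184F.
Stored big-endian, the bytes at ascending addresses are AB F6 18 4F.
Read back as little-endian, the first byte is least significant, giving 0x4F18F6AB.
0x4F18F6AB = 1327036075.

1327036075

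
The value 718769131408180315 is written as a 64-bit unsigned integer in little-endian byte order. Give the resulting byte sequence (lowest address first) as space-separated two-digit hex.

718769131408180315 in hexadecimal, padded to 64 bits, is 0x09F994B78119C45B.
Split into bytes (most-significant first): 09 F9 94 B7 81 19 C4 5B.
Little-endian: lowest address holds the least-significant byte.
So at ascending addresses the bytes are 5B C4 19 81 B7 94 F9 09.

5B C4 19 81 B7 94 F9 09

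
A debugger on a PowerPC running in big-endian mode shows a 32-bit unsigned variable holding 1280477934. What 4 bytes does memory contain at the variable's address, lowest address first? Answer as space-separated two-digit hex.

1280477934 in hexadecimal, padded to 32 bits, is 0x4C528AEE.
Split into bytes (most-significant first): 4C 52 8A EE.
In big-endian order the high byte comes first in memory.
So the memory order matches the most-significant-first order: 4C 52 8A EE.

4C 52 8A EE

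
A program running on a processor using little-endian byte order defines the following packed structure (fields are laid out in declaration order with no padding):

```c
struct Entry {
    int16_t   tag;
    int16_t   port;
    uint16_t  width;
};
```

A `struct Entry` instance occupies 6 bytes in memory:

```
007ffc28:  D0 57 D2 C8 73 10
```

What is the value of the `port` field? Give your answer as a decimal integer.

-14126

`port` follows `tag` (2 bytes), so it starts at byte offset 2 and occupies 2 bytes.
Bytes at offsets 2..3: D2 C8.
In little-endian order the low byte comes first in memory.
Reassemble most-significant byte first: C8 D2 → 0xC8D2.
Top bit is set, so as a signed 16-bit value this is 0xC8D2 − 2^16 = -14126.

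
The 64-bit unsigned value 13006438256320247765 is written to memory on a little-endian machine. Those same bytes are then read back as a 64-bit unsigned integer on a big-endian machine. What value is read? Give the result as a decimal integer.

15417797199482224820

13006438256320247765 in 64-bit hexadecimal is 0xB48026AEDD04F7D5.
Stored little-endian, the bytes at ascending addresses are D5 F7 04 DD AE 26 80 B4.
Read back as big-endian, the last byte is least significant, giving 0xD5F704DDAE2680B4.
0xD5F704DDAE2680B4 = 15417797199482224820.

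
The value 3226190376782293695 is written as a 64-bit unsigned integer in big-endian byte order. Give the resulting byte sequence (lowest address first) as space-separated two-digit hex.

3226190376782293695 in hexadecimal, padded to 64 bits, is 0x2CC5BB0DF9E46ABF.
Split into bytes (most-significant first): 2C C5 BB 0D F9 E4 6A BF.
Big-endian: lowest address holds the most-significant byte.
So the memory order matches the most-significant-first order: 2C C5 BB 0D F9 E4 6A BF.

2C C5 BB 0D F9 E4 6A BF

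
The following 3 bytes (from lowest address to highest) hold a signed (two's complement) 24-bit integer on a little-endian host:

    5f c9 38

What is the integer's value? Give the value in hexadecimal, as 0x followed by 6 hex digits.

0x38C95F

Little-endian stores the least-significant byte at the lowest address.
Reassemble most-significant byte first: 38 C9 5F → 0x38C95F.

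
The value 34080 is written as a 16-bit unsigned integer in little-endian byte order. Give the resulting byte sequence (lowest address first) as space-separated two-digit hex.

20 85

34080 in hexadecimal, padded to 16 bits, is 0x8520.
Split into bytes (most-significant first): 85 20.
Little-endian stores the least-significant byte at the lowest address.
So at ascending addresses the bytes are 20 85.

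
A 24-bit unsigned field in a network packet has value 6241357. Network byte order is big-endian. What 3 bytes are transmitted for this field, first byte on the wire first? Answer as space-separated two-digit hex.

5F 3C 4D

6241357 in hexadecimal, padded to 24 bits, is 0x5F3C4D.
Split into bytes (most-significant first): 5F 3C 4D.
Big-endian stores the most-significant byte at the lowest address.
So the memory order matches the most-significant-first order: 5F 3C 4D.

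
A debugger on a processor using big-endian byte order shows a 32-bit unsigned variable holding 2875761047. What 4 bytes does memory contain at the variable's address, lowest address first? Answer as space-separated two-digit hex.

AB 68 A1 97

2875761047 in hexadecimal, padded to 32 bits, is 0xAB68A197.
Split into bytes (most-significant first): AB 68 A1 97.
Big-endian stores the most-significant byte at the lowest address.
So the memory order matches the most-significant-first order: AB 68 A1 97.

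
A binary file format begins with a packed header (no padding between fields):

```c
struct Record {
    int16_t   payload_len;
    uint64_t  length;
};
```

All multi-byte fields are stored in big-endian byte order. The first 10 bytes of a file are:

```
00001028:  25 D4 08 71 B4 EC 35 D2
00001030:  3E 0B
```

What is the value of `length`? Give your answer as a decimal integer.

`length` follows `payload_len` (2 bytes), so it starts at byte offset 2 and occupies 8 bytes.
Bytes at offsets 2..9: 08 71 B4 EC 35 D2 3E 0B.
In big-endian order the high byte comes first in memory.
The bytes are already most-significant first: 0x0871B4EC35D23E0B.
0x0871B4EC35D23E0B = 608466351279980043.

608466351279980043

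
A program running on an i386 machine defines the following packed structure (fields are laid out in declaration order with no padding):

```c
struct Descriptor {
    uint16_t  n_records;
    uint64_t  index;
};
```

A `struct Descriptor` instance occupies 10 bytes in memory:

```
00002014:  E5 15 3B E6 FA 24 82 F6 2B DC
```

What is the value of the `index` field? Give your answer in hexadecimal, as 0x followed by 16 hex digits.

`index` follows `n_records` (2 bytes), so it starts at byte offset 2 and occupies 8 bytes.
Bytes at offsets 2..9: 3B E6 FA 24 82 F6 2B DC.
Little-endian stores the least-significant byte at the lowest address.
Reassemble most-significant byte first: DC 2B F6 82 24 FA E6 3B → 0xDC2BF68224FAE63B.

0xDC2BF68224FAE63B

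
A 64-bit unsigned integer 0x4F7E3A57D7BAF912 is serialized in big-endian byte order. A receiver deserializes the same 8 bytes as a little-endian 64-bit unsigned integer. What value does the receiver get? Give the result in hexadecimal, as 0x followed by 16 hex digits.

Stored big-endian, the bytes at ascending addresses are 4F 7E 3A 57 D7 BA F9 12.
Read back as little-endian, the first byte is least significant, giving 0x12F9BAD7573A7E4F.

0x12F9BAD7573A7E4F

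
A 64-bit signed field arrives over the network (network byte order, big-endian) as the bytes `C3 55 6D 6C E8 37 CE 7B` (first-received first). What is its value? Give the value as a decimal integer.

Big-endian stores the most-significant byte at the lowest address.
The bytes are already most-significant first: 0xC3556D6CE837CE7B.
Top bit is set, so as a signed 64-bit value this is 0xC3556D6CE837CE7B − 2^64 = -4371467548773331333.

-4371467548773331333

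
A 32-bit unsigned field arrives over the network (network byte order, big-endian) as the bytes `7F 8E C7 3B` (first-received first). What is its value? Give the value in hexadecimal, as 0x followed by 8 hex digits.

In big-endian order the high byte comes first in memory.
The bytes are already most-significant first: 0x7F8EC73B.

0x7F8EC73B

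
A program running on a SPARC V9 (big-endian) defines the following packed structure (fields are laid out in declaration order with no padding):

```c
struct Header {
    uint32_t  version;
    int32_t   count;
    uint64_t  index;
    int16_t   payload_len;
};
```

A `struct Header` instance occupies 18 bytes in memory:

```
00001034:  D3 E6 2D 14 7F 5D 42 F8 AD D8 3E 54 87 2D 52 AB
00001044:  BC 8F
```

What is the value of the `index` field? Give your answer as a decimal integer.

12526830896297104043

`index` follows `version` (4 B), `count` (4 B), so it starts at offset 4 + 4 = 8 and occupies 8 bytes.
Bytes at offsets 8..15: AD D8 3E 54 87 2D 52 AB.
Big-endian: lowest address holds the most-significant byte.
The bytes are already most-significant first: 0xADD83E54872D52AB.
0xADD83E54872D52AB = 12526830896297104043.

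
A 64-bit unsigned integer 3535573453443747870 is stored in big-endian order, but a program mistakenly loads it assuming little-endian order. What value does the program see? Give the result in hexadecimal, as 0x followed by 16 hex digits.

3535573453443747870 in 64-bit hexadecimal is 0x3110E152D9D0D01E.
Stored big-endian, the bytes at ascending addresses are 31 10 E1 52 D9 D0 D0 1E.
Read back as little-endian, the first byte is least significant, giving 0x1ED0D0D952E11031.

0x1ED0D0D952E11031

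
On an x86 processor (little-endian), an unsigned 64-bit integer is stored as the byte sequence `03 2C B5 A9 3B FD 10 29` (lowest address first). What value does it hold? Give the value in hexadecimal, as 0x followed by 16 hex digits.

In little-endian order the low byte comes first in memory.
Reassemble most-significant byte first: 29 10 FD 3B A9 B5 2C 03 → 0x2910FD3BA9B52C03.

0x2910FD3BA9B52C03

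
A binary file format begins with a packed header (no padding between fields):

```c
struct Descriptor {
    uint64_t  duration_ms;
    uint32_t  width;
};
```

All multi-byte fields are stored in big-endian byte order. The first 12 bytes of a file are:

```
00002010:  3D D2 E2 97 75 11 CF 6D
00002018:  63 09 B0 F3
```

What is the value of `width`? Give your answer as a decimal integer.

1661579507

`width` follows `duration_ms` (8 bytes), so it starts at byte offset 8 and occupies 4 bytes.
Bytes at offsets 8..11: 63 09 B0 F3.
Big-endian: lowest address holds the most-significant byte.
The bytes are already most-significant first: 0x6309B0F3.
0x6309B0F3 = 1661579507.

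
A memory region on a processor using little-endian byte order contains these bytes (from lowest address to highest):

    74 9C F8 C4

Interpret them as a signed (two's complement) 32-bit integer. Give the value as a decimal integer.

-990339980

Little-endian stores the least-significant byte at the lowest address.
Reassemble most-significant byte first: C4 F8 9C 74 → 0xC4F89C74.
Top bit is set, so as a signed 32-bit value this is 0xC4F89C74 − 2^32 = -990339980.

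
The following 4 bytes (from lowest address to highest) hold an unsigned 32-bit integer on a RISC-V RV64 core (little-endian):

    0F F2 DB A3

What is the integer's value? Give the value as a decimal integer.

2749100559

Little-endian stores the least-significant byte at the lowest address.
Reassemble most-significant byte first: A3 DB F2 0F → 0xA3DBF20F.
0xA3DBF20F = 2749100559.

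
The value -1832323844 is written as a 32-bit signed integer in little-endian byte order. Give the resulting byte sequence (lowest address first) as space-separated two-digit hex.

Two's complement of -1832323844 in 32 bits: 1832323844 = 0x6D370B04; invert → 0x92C8F4FB; add 1 → 0x92C8F4FC.
Split into bytes (most-significant first): 92 C8 F4 FC.
Little-endian: lowest address holds the least-significant byte.
So at ascending addresses the bytes are FC F4 C8 92.

FC F4 C8 92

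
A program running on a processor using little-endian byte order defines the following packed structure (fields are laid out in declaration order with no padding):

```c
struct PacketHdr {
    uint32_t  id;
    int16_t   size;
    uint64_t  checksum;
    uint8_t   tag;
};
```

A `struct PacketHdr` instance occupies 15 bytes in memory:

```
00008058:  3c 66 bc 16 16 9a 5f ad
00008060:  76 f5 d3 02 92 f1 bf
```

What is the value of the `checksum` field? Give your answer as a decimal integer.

`checksum` follows `id` (4 B), `size` (2 B), so it starts at offset 4 + 2 = 6 and occupies 8 bytes.
Bytes at offsets 6..13: 5F AD 76 F5 D3 02 92 F1.
Little-endian stores the least-significant byte at the lowest address.
Reassemble most-significant byte first: F1 92 02 D3 F5 76 AD 5F → 0xF19202D3F576AD5F.
0xF19202D3F576AD5F = 17406978619119938911.

17406978619119938911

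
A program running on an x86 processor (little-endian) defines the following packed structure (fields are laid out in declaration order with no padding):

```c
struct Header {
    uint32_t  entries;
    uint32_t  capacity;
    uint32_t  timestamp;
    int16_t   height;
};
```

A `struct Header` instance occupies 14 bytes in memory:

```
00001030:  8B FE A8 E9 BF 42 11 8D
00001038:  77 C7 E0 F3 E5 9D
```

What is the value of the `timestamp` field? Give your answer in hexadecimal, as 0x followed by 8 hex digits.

0xF3E0C777

`timestamp` follows `entries` (4 B), `capacity` (4 B), so it starts at offset 4 + 4 = 8 and occupies 4 bytes.
Bytes at offsets 8..11: 77 C7 E0 F3.
Little-endian stores the least-significant byte at the lowest address.
Reassemble most-significant byte first: F3 E0 C7 77 → 0xF3E0C777.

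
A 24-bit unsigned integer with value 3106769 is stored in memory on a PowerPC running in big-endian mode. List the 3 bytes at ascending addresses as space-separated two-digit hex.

2F 67 D1

3106769 in hexadecimal, padded to 24 bits, is 0x2F67D1.
Split into bytes (most-significant first): 2F 67 D1.
Big-endian: lowest address holds the most-significant byte.
So the memory order matches the most-significant-first order: 2F 67 D1.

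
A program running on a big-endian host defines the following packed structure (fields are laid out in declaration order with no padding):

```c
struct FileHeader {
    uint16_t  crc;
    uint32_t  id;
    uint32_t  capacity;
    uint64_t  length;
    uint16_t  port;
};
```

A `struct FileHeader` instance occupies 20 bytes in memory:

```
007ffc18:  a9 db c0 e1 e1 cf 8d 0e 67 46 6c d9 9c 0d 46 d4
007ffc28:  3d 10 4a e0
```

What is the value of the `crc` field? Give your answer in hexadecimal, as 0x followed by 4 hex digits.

`crc` is the first field, at byte offset 0, occupying 2 bytes.
Bytes at offsets 0..1: A9 DB.
In big-endian order the high byte comes first in memory.
The bytes are already most-significant first: 0xA9DB.

0xA9DB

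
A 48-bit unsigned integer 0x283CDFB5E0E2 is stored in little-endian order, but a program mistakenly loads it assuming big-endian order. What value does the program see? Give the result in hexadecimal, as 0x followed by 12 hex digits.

0xE2E0B5DF3C28

Stored little-endian, the bytes at ascending addresses are E2 E0 B5 DF 3C 28.
Read back as big-endian, the last byte is least significant, giving 0xE2E0B5DF3C28.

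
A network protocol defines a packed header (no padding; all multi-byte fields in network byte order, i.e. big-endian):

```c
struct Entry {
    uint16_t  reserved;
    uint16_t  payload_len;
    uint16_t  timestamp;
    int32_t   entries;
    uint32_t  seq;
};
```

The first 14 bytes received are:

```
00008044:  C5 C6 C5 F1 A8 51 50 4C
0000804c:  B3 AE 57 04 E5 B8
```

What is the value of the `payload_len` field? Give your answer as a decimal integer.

`payload_len` follows `reserved` (2 bytes), so it starts at byte offset 2 and occupies 2 bytes.
Bytes at offsets 2..3: C5 F1.
In big-endian order the high byte comes first in memory.
The bytes are already most-significant first: 0xC5F1.
0xC5F1 = 50673.

50673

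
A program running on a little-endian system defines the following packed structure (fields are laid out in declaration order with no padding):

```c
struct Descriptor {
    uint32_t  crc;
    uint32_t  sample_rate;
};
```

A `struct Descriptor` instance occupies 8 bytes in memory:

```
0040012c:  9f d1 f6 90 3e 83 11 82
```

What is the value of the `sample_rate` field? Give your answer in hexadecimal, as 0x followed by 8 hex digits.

`sample_rate` follows `crc` (4 bytes), so it starts at byte offset 4 and occupies 4 bytes.
Bytes at offsets 4..7: 3E 83 11 82.
Little-endian: lowest address holds the least-significant byte.
Reassemble most-significant byte first: 82 11 83 3E → 0x8211833E.

0x8211833E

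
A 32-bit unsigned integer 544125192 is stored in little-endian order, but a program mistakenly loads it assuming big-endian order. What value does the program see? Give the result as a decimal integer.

544125192 in 32-bit hexadecimal is 0x206EB108.
Stored little-endian, the bytes at ascending addresses are 08 B1 6E 20.
Read back as big-endian, the last byte is least significant, giving 0x08B16E20.
0x08B16E20 = 145845792.

145845792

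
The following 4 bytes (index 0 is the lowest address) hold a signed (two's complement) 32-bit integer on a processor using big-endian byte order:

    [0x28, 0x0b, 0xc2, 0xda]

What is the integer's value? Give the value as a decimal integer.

671859418

Big-endian stores the most-significant byte at the lowest address.
The bytes are already most-significant first: 0x280BC2DA.
0x280BC2DA = 671859418.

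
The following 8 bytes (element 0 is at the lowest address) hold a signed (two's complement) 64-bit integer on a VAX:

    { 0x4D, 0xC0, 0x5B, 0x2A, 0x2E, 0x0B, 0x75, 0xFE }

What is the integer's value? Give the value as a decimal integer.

-111170322893651891

Little-endian stores the least-significant byte at the lowest address.
Reassemble most-significant byte first: FE 75 0B 2E 2A 5B C0 4D → 0xFE750B2E2A5BC04D.
Top bit is set, so as a signed 64-bit value this is 0xFE750B2E2A5BC04D − 2^64 = -111170322893651891.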